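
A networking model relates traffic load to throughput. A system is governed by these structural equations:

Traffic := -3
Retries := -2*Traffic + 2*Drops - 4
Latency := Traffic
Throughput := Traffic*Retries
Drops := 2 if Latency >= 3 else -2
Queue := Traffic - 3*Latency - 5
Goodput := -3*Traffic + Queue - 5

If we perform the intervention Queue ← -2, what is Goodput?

The intervention breaks the incoming arrows to Queue: Queue := Traffic - 3*Latency - 5 no longer applies, and Queue = -2.
Goodput = -3*Traffic + Queue - 5  [with Traffic=-3, Queue=-2]  = 2

2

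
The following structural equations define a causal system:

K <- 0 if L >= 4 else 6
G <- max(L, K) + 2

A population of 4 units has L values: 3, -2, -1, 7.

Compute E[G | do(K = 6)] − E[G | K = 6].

0.25

Under do(K=6), K's equation is replaced by K=6 for every unit. Per-unit G: 8, 8, 8, 9. Mean = 8.25.
Conditioning on K=6 selects the 3 unit(s) with L ∈ {3, -2, -1}. Their G values: 8, 8, 8. Mean = 8.
Difference = 8.25 − 8 = 0.25.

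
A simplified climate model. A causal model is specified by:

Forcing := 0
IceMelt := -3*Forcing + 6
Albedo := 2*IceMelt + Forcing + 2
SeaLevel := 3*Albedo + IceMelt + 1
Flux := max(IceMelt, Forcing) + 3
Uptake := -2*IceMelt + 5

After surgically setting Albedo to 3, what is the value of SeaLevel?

The intervention breaks the incoming arrows to Albedo: Albedo := 2*IceMelt + Forcing + 2 no longer applies, and Albedo = 3.
IceMelt = -3*Forcing + 6  [with Forcing=0]  = 6
SeaLevel = 3*Albedo + IceMelt + 1  [with Albedo=3, IceMelt=6]  = 16

16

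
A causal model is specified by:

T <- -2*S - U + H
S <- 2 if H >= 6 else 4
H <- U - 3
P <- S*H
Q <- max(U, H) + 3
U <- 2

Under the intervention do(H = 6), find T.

0

Under do(H=6), the mechanism H <- U - 3 is discarded; H is fixed at 6.
S = 2 if H >= 6 else 4  [with H=6]  = 2
T = -2*S - U + H  [with S=2, U=2, H=6]  = 0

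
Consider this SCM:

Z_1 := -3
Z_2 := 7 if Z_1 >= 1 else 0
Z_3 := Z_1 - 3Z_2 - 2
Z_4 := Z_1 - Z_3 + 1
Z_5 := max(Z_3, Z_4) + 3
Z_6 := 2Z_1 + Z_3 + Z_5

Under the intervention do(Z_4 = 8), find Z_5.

Intervening sets Z_4 = 8 and removes its equation (Z_4 := Z_1 - Z_3 + 1).
Z_2 = 7 if Z_1 >= 1 else 0  [with Z_1=-3]  = 0
Z_3 = Z_1 - 3Z_2 - 2  [with Z_1=-3, Z_2=0]  = -5
Z_5 = max(Z_3, Z_4) + 3  [with Z_3=-5, Z_4=8]  = 11

11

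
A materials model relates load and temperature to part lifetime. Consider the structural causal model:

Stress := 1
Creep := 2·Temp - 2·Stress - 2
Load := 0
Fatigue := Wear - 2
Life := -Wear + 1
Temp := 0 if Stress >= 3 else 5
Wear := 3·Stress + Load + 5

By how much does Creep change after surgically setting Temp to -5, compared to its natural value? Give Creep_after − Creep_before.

-20

The intervention breaks the incoming arrows to Temp: Temp := 0 if Stress >= 3 else 5 no longer applies, and Temp = -5.
Creep = 2·Temp - 2·Stress - 2  [with Temp=-5, Stress=1]  = -14
Without intervention: Temp = 0 if Stress >= 3 else 5  [with Stress=1]  = 5; Creep = 2·Temp - 2·Stress - 2  [with Temp=5, Stress=1]  = 6.
Change = -14 − 6 = -20.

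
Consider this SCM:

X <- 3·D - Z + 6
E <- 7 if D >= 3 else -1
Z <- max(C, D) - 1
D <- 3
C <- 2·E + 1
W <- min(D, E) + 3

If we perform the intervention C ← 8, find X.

do(C=8) replaces the equation C <- 2·E + 1 with the constant C = 8.
Z = max(C, D) - 1  [with C=8, D=3]  = 7
X = 3·D - Z + 6  [with D=3, Z=7]  = 8

8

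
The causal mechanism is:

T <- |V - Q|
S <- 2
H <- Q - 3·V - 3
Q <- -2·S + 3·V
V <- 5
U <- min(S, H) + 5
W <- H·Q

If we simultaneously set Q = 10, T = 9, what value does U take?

-3

Setting Q = 10, T = 9 by intervention discards those variables' equations.
H = Q - 3·V - 3  [with Q=10, V=5]  = -8
U = min(S, H) + 5  [with S=2, H=-8]  = -3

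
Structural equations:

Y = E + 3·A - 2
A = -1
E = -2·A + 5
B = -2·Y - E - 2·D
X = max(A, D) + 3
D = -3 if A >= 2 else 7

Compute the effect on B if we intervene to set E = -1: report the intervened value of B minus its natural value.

24

do(E=-1) replaces the equation E = -2·A + 5 with the constant E = -1.
D = -3 if A >= 2 else 7  [with A=-1]  = 7
Y = E + 3·A - 2  [with E=-1, A=-1]  = -6
B = -2·Y - E - 2·D  [with Y=-6, E=-1, D=7]  = -1
Without intervention: D = -3 if A >= 2 else 7  [with A=-1]  = 7; E = -2·A + 5  [with A=-1]  = 7; Y = E + 3·A - 2  [with E=7, A=-1]  = 2; B = -2·Y - E - 2·D  [with Y=2, E=7, D=7]  = -25.
Change = -1 − (-25) = 24.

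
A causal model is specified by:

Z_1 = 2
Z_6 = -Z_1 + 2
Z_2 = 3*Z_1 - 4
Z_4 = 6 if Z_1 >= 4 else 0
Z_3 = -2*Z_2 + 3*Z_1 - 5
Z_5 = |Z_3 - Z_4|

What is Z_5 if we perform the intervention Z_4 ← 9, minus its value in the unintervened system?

9

Intervening sets Z_4 = 9 and removes its equation (Z_4 = 6 if Z_1 >= 4 else 0).
Z_2 = 3*Z_1 - 4  [with Z_1=2]  = 2
Z_3 = -2*Z_2 + 3*Z_1 - 5  [with Z_2=2, Z_1=2]  = -3
Z_5 = |Z_3 - Z_4|  [with Z_3=-3, Z_4=9]  = 12
Without intervention: Z_2 = 3*Z_1 - 4  [with Z_1=2]  = 2; Z_3 = -2*Z_2 + 3*Z_1 - 5  [with Z_2=2, Z_1=2]  = -3; Z_4 = 6 if Z_1 >= 4 else 0  [with Z_1=2]  = 0; Z_5 = |Z_3 - Z_4|  [with Z_3=-3, Z_4=0]  = 3.
Change = 12 − 3 = 9.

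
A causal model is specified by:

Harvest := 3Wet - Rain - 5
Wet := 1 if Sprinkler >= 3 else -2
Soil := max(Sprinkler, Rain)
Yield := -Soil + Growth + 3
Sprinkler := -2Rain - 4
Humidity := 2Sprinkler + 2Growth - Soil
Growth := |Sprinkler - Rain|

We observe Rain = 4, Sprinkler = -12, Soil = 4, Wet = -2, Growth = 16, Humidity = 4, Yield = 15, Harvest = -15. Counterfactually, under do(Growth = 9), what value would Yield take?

8

Under do(Growth=9), the mechanism Growth := |Sprinkler - Rain| is discarded; Growth is fixed at 9.
Sprinkler = -2Rain - 4  [with Rain=4]  = -12
Soil = max(Sprinkler, Rain)  [with Sprinkler=-12, Rain=4]  = 4
Yield = -Soil + Growth + 3  [with Soil=4, Growth=9]  = 8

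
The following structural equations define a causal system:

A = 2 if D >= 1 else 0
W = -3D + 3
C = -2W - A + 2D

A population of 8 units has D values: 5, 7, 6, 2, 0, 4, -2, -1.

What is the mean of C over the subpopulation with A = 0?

E[C|A=0] averages over only the 3 units with A=0 (D = 0, -2, -1): C = -6, -22, -14, mean -14.

-14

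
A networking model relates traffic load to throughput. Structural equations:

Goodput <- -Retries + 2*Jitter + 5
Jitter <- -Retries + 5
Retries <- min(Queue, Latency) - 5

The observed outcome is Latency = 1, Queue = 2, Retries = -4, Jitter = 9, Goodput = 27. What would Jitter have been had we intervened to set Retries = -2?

7

The intervention breaks the incoming arrows to Retries: Retries <- min(Queue, Latency) - 5 no longer applies, and Retries = -2.
Jitter = -Retries + 5  [with Retries=-2]  = 7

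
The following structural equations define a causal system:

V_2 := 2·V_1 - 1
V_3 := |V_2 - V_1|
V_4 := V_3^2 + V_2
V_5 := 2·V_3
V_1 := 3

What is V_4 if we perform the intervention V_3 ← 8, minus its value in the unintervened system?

The intervention breaks the incoming arrows to V_3: V_3 := |V_2 - V_1| no longer applies, and V_3 = 8.
V_2 = 2·V_1 - 1  [with V_1=3]  = 5
V_4 = V_3^2 + V_2  [with V_3=8, V_2=5]  = 69
Without intervention: V_2 = 2·V_1 - 1  [with V_1=3]  = 5; V_3 = |V_2 - V_1|  [with V_2=5, V_1=3]  = 2; V_4 = V_3^2 + V_2  [with V_3=2, V_2=5]  = 9.
Change = 69 − 9 = 60.

60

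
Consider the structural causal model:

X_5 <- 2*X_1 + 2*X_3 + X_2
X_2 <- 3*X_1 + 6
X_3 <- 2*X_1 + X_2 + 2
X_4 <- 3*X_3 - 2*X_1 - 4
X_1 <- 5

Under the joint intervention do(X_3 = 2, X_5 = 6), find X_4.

The joint intervention fixes X_3 = 2, X_5 = 6, removing each variable's own equation.
X_4 = 3*X_3 - 2*X_1 - 4  [with X_3=2, X_1=5]  = -8

-8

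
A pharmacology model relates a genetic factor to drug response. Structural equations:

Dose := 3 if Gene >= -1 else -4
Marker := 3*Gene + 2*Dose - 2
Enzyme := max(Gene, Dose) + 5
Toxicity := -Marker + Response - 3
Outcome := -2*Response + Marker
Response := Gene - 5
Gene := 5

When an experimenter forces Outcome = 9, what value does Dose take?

3

Under do(Outcome=9), the mechanism Outcome := -2*Response + Marker is discarded; Outcome is fixed at 9.
Dose is not downstream of the intervention, so its value is determined by the original equations.
Dose = 3 if Gene >= -1 else -4  [with Gene=5]  = 3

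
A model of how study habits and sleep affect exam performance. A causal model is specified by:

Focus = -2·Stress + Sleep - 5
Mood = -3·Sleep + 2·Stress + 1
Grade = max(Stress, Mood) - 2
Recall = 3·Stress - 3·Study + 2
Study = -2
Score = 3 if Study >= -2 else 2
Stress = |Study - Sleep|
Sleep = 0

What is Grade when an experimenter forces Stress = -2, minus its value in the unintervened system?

The intervention breaks the incoming arrows to Stress: Stress = |Study - Sleep| no longer applies, and Stress = -2.
Mood = -3·Sleep + 2·Stress + 1  [with Sleep=0, Stress=-2]  = -3
Grade = max(Stress, Mood) - 2  [with Stress=-2, Mood=-3]  = -4
Without intervention: Stress = |Study - Sleep|  [with Study=-2, Sleep=0]  = 2; Mood = -3·Sleep + 2·Stress + 1  [with Sleep=0, Stress=2]  = 5; Grade = max(Stress, Mood) - 2  [with Stress=2, Mood=5]  = 3.
Change = -4 − 3 = -7.

-7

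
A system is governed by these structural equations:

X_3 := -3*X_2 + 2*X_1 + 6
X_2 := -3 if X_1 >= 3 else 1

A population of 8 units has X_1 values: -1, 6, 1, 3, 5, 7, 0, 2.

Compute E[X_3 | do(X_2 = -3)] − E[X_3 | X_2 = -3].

-4.75

The intervention sets X_2=-3 in all 8 units regardless of X_1. Recomputing X_3 per unit gives 13, 27, 17, 21, 25, 29, 15, 19; average 20.75.
E[X_3|X_2=-3] averages over only the 4 units with X_2=-3 (X_1 = 6, 3, 5, 7): X_3 = 27, 21, 25, 29, mean 25.5.
Difference = 20.75 − 25.5 = -4.75.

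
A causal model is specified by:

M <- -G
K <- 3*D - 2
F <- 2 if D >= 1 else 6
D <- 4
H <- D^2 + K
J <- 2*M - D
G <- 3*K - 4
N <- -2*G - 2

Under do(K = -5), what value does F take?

Under do(K=-5), the mechanism K <- 3*D - 2 is discarded; K is fixed at -5.
No directed path runs from K to F, so F keeps its natural value.
F = 2 if D >= 1 else 6  [with D=4]  = 2

2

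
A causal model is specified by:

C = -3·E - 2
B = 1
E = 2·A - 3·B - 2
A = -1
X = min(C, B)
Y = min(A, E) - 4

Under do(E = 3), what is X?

-11

do(E=3) replaces the equation E = 2·A - 3·B - 2 with the constant E = 3.
C = -3·E - 2  [with E=3]  = -11
X = min(C, B)  [with C=-11, B=1]  = -11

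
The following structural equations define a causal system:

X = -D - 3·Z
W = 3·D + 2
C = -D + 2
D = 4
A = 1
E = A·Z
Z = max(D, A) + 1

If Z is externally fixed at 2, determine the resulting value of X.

The intervention breaks the incoming arrows to Z: Z = max(D, A) + 1 no longer applies, and Z = 2.
X = -D - 3·Z  [with D=4, Z=2]  = -10

-10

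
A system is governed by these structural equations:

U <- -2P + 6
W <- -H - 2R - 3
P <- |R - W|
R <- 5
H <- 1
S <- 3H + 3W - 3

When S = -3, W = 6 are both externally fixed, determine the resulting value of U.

4

Under do(S = -3, W = 6), each intervened variable's structural equation is replaced by its fixed value.
P = |R - W|  [with R=5, W=6]  = 1
U = -2P + 6  [with P=1]  = 4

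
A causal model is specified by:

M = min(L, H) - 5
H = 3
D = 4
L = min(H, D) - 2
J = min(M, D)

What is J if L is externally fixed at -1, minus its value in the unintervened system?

do(L=-1) replaces the equation L = min(H, D) - 2 with the constant L = -1.
M = min(L, H) - 5  [with L=-1, H=3]  = -6
J = min(M, D)  [with M=-6, D=4]  = -6
Without intervention: L = min(H, D) - 2  [with H=3, D=4]  = 1; M = min(L, H) - 5  [with L=1, H=3]  = -4; J = min(M, D)  [with M=-4, D=4]  = -4.
Change = -6 − (-4) = -2.

-2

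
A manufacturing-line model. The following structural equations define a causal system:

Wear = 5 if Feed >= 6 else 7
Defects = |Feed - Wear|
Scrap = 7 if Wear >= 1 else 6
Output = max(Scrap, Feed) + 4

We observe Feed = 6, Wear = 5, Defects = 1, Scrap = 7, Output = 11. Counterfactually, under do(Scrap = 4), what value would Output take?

Intervening sets Scrap = 4 and removes its equation (Scrap = 7 if Wear >= 1 else 6).
Output = max(Scrap, Feed) + 4  [with Scrap=4, Feed=6]  = 10

10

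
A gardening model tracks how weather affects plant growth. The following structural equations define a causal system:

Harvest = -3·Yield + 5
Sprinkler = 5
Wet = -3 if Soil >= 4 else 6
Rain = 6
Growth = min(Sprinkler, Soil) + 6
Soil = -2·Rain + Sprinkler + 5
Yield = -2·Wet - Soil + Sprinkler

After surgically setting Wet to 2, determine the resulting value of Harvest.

-4

The intervention breaks the incoming arrows to Wet: Wet = -3 if Soil >= 4 else 6 no longer applies, and Wet = 2.
Soil = -2·Rain + Sprinkler + 5  [with Rain=6, Sprinkler=5]  = -2
Yield = -2·Wet - Soil + Sprinkler  [with Wet=2, Soil=-2, Sprinkler=5]  = 3
Harvest = -3·Yield + 5  [with Yield=3]  = -4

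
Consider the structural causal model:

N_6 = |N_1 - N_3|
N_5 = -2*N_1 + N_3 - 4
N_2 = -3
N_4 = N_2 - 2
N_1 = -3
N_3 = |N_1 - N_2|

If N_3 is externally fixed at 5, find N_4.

The intervention breaks the incoming arrows to N_3: N_3 = |N_1 - N_2| no longer applies, and N_3 = 5.
N_4 is not downstream of the intervention, so its value is determined by the original equations.
N_4 = N_2 - 2  [with N_2=-3]  = -5

-5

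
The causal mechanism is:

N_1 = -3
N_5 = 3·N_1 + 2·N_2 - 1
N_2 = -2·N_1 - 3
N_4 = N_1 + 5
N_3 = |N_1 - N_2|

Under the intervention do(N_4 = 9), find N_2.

3

The intervention breaks the incoming arrows to N_4: N_4 = N_1 + 5 no longer applies, and N_4 = 9.
Since N_2 is not a descendant of the intervened variable, it is unaffected.
N_2 = -2·N_1 - 3  [with N_1=-3]  = 3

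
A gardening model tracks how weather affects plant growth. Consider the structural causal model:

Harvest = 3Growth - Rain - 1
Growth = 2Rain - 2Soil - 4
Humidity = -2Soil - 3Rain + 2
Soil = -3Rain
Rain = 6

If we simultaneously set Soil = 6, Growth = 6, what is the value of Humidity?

Setting Soil = 6, Growth = 6 by intervention discards those variables' equations.
Humidity = -2Soil - 3Rain + 2  [with Soil=6, Rain=6]  = -28

-28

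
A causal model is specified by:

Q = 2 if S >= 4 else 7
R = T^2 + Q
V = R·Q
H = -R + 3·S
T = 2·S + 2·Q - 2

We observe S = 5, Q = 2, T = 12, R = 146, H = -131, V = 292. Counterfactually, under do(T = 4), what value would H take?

-3

do(T=4) replaces the equation T = 2·S + 2·Q - 2 with the constant T = 4.
Q = 2 if S >= 4 else 7  [with S=5]  = 2
R = T^2 + Q  [with T=4, Q=2]  = 18
H = -R + 3·S  [with R=18, S=5]  = -3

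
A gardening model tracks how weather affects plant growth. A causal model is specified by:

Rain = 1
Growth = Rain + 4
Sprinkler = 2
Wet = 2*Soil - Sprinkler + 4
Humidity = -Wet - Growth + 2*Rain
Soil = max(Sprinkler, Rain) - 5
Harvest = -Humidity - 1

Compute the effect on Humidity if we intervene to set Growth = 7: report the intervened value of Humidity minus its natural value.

The intervention breaks the incoming arrows to Growth: Growth = Rain + 4 no longer applies, and Growth = 7.
Soil = max(Sprinkler, Rain) - 5  [with Sprinkler=2, Rain=1]  = -3
Wet = 2*Soil - Sprinkler + 4  [with Soil=-3, Sprinkler=2]  = -4
Humidity = -Wet - Growth + 2*Rain  [with Wet=-4, Growth=7, Rain=1]  = -1
Without intervention: Soil = max(Sprinkler, Rain) - 5  [with Sprinkler=2, Rain=1]  = -3; Wet = 2*Soil - Sprinkler + 4  [with Soil=-3, Sprinkler=2]  = -4; Growth = Rain + 4  [with Rain=1]  = 5; Humidity = -Wet - Growth + 2*Rain  [with Wet=-4, Growth=5, Rain=1]  = 1.
Change = -1 − 1 = -2.

-2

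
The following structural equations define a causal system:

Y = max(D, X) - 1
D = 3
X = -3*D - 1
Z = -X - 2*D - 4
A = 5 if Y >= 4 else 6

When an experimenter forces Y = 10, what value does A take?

5

do(Y=10) replaces the equation Y = max(D, X) - 1 with the constant Y = 10.
A = 5 if Y >= 4 else 6  [with Y=10]  = 5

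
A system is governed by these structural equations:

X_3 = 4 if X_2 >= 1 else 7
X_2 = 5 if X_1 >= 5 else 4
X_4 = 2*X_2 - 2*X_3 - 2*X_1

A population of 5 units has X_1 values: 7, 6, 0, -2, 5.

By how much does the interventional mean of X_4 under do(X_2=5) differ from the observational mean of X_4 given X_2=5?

Under do(X_2=5), X_2's equation is replaced by X_2=5 for every unit. Per-unit X_4: -12, -10, 2, 6, -8. Mean = -4.4.
Observing X_2=5 restricts to units where X_2's equation naturally yields 5: X_1 ∈ {7, 6, 5}. In that subpopulation X_4 = -12, -10, -8, mean -10.
Difference = -4.4 − (-10) = 5.6.

5.6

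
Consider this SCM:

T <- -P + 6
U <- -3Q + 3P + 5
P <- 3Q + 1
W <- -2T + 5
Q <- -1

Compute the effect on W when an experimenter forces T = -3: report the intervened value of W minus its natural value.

22

Intervening sets T = -3 and removes its equation (T <- -P + 6).
W = -2T + 5  [with T=-3]  = 11
Without intervention: P = 3Q + 1  [with Q=-1]  = -2; T = -P + 6  [with P=-2]  = 8; W = -2T + 5  [with T=8]  = -11.
Change = 11 − (-11) = 22.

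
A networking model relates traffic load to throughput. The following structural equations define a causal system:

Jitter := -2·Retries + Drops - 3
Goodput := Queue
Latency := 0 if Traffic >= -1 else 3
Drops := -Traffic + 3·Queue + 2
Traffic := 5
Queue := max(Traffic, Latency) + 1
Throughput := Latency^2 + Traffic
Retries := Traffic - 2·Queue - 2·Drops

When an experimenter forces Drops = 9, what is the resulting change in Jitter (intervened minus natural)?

Under do(Drops=9), the mechanism Drops := -Traffic + 3·Queue + 2 is discarded; Drops is fixed at 9.
Latency = 0 if Traffic >= -1 else 3  [with Traffic=5]  = 0
Queue = max(Traffic, Latency) + 1  [with Traffic=5, Latency=0]  = 6
Retries = Traffic - 2·Queue - 2·Drops  [with Traffic=5, Queue=6, Drops=9]  = -25
Jitter = -2·Retries + Drops - 3  [with Retries=-25, Drops=9]  = 56
Without intervention: Latency = 0 if Traffic >= -1 else 3  [with Traffic=5]  = 0; Queue = max(Traffic, Latency) + 1  [with Traffic=5, Latency=0]  = 6; Drops = -Traffic + 3·Queue + 2  [with Traffic=5, Queue=6]  = 15; Retries = Traffic - 2·Queue - 2·Drops  [with Traffic=5, Queue=6, Drops=15]  = -37; Jitter = -2·Retries + Drops - 3  [with Retries=-37, Drops=15]  = 86.
Change = 56 − 86 = -30.

-30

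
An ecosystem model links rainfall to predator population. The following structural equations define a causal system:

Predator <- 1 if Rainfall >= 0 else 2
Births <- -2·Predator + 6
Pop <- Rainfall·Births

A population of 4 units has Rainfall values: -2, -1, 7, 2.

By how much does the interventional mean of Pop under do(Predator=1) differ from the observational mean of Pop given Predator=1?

Every unit gets Predator=1 under the intervention. Pop values become -8, -4, 28, 8; E[Pop|do(Predator=1)] = 6.
Observing Predator=1 restricts to units where Predator's equation naturally yields 1: Rainfall ∈ {7, 2}. In that subpopulation Pop = 28, 8, mean 18.
Difference = 6 − 18 = -12.

-12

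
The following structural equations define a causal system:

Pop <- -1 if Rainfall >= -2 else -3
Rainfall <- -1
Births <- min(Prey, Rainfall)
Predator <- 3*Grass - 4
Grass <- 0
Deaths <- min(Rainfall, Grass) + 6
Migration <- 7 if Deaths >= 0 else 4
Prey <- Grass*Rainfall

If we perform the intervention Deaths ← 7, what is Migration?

7

Intervening sets Deaths = 7 and removes its equation (Deaths <- min(Rainfall, Grass) + 6).
Migration = 7 if Deaths >= 0 else 4  [with Deaths=7]  = 7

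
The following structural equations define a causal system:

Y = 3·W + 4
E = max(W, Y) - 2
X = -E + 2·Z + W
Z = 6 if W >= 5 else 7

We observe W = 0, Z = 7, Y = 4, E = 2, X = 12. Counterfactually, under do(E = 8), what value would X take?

6

Intervening sets E = 8 and removes its equation (E = max(W, Y) - 2).
Z = 6 if W >= 5 else 7  [with W=0]  = 7
X = -E + 2·Z + W  [with E=8, Z=7, W=0]  = 6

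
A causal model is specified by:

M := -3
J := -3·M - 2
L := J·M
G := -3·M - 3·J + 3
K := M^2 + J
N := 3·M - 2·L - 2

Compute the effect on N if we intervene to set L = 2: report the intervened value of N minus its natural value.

The intervention breaks the incoming arrows to L: L := J·M no longer applies, and L = 2.
N = 3·M - 2·L - 2  [with M=-3, L=2]  = -15
Without intervention: J = -3·M - 2  [with M=-3]  = 7; L = J·M  [with J=7, M=-3]  = -21; N = 3·M - 2·L - 2  [with M=-3, L=-21]  = 31.
Change = -15 − 31 = -46.

-46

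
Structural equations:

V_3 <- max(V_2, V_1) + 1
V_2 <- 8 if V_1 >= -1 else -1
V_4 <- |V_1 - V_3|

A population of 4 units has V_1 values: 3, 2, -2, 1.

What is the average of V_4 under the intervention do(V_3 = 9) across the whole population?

Under do(V_3=9), V_3's equation is replaced by V_3=9 for every unit. Per-unit V_4: 6, 7, 11, 8. Mean = 8.

8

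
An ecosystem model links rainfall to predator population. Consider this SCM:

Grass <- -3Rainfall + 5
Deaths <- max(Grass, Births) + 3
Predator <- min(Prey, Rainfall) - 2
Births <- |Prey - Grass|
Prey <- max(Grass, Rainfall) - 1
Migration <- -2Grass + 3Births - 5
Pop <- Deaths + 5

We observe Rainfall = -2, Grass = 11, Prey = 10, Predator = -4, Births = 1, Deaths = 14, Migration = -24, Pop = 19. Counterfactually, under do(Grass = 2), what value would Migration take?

Under do(Grass=2), the mechanism Grass <- -3Rainfall + 5 is discarded; Grass is fixed at 2.
Prey = max(Grass, Rainfall) - 1  [with Grass=2, Rainfall=-2]  = 1
Births = |Prey - Grass|  [with Prey=1, Grass=2]  = 1
Migration = -2Grass + 3Births - 5  [with Grass=2, Births=1]  = -6

-6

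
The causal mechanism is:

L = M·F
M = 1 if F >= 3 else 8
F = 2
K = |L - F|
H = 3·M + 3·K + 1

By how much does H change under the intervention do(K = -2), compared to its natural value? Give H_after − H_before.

Intervening sets K = -2 and removes its equation (K = |L - F|).
M = 1 if F >= 3 else 8  [with F=2]  = 8
H = 3·M + 3·K + 1  [with M=8, K=-2]  = 19
Without intervention: M = 1 if F >= 3 else 8  [with F=2]  = 8; L = M·F  [with M=8, F=2]  = 16; K = |L - F|  [with L=16, F=2]  = 14; H = 3·M + 3·K + 1  [with M=8, K=14]  = 67.
Change = 19 − 67 = -48.

-48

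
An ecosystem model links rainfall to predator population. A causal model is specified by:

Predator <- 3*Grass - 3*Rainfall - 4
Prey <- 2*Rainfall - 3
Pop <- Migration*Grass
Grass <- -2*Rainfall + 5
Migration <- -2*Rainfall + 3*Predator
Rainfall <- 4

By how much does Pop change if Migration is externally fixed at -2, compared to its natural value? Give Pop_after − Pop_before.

The intervention breaks the incoming arrows to Migration: Migration <- -2*Rainfall + 3*Predator no longer applies, and Migration = -2.
Grass = -2*Rainfall + 5  [with Rainfall=4]  = -3
Pop = Migration*Grass  [with Migration=-2, Grass=-3]  = 6
Without intervention: Grass = -2*Rainfall + 5  [with Rainfall=4]  = -3; Predator = 3*Grass - 3*Rainfall - 4  [with Grass=-3, Rainfall=4]  = -25; Migration = -2*Rainfall + 3*Predator  [with Rainfall=4, Predator=-25]  = -83; Pop = Migration*Grass  [with Migration=-83, Grass=-3]  = 249.
Change = 6 − 249 = -243.

-243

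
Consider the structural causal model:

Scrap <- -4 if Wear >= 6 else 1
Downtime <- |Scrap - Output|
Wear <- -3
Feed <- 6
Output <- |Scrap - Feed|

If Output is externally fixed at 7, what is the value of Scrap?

1

Under do(Output=7), the mechanism Output <- |Scrap - Feed| is discarded; Output is fixed at 7.
Since Scrap is not a descendant of the intervened variable, it is unaffected.
Scrap = -4 if Wear >= 6 else 1  [with Wear=-3]  = 1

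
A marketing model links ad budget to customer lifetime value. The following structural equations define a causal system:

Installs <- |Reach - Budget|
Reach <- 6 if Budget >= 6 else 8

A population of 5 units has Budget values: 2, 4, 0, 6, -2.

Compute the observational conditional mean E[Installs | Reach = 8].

7

E[Installs|Reach=8] averages over only the 4 units with Reach=8 (Budget = 2, 4, 0, -2): Installs = 6, 4, 8, 10, mean 7.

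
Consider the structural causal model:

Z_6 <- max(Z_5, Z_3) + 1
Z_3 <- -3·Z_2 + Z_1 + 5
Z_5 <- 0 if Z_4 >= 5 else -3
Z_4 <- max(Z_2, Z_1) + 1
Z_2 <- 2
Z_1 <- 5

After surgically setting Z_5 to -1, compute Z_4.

6

The intervention breaks the incoming arrows to Z_5: Z_5 <- 0 if Z_4 >= 5 else -3 no longer applies, and Z_5 = -1.
Since Z_4 is not a descendant of the intervened variable, it is unaffected.
Z_4 = max(Z_2, Z_1) + 1  [with Z_2=2, Z_1=5]  = 6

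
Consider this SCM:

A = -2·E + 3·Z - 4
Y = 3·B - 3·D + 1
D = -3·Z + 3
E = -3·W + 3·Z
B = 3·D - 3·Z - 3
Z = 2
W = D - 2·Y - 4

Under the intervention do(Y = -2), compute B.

Under do(Y=-2), the mechanism Y = 3·B - 3·D + 1 is discarded; Y is fixed at -2.
Since B is not a descendant of the intervened variable, it is unaffected.
D = -3·Z + 3  [with Z=2]  = -3
B = 3·D - 3·Z - 3  [with D=-3, Z=2]  = -18

-18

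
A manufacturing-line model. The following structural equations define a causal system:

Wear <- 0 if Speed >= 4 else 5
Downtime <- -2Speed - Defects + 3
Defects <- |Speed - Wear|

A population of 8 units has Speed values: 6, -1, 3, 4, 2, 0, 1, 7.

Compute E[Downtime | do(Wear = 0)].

-5.5

Under do(Wear=0), Wear's equation is replaced by Wear=0 for every unit. Per-unit Downtime: -15, 4, -6, -9, -3, 3, 0, -18. Mean = -5.5.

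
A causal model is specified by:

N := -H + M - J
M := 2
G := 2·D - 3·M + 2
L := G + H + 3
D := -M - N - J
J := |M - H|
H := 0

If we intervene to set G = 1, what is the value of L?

4

Intervening sets G = 1 and removes its equation (G := 2·D - 3·M + 2).
L = G + H + 3  [with G=1, H=0]  = 4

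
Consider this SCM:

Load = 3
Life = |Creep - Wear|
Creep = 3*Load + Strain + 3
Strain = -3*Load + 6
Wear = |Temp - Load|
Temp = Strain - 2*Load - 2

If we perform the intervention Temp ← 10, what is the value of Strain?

Under do(Temp=10), the mechanism Temp = Strain - 2*Load - 2 is discarded; Temp is fixed at 10.
Since Strain is not a descendant of the intervened variable, it is unaffected.
Strain = -3*Load + 6  [with Load=3]  = -3

-3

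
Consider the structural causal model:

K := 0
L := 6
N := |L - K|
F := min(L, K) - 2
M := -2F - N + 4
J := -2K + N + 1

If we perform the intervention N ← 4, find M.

4

do(N=4) replaces the equation N := |L - K| with the constant N = 4.
F = min(L, K) - 2  [with L=6, K=0]  = -2
M = -2F - N + 4  [with F=-2, N=4]  = 4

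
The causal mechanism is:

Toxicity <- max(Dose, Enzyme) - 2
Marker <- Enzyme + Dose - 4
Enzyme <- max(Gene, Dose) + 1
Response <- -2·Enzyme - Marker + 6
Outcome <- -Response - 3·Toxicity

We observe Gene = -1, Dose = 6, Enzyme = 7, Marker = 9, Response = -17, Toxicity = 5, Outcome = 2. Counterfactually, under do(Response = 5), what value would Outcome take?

-20

Under do(Response=5), the mechanism Response <- -2·Enzyme - Marker + 6 is discarded; Response is fixed at 5.
Enzyme = max(Gene, Dose) + 1  [with Gene=-1, Dose=6]  = 7
Toxicity = max(Dose, Enzyme) - 2  [with Dose=6, Enzyme=7]  = 5
Outcome = -Response - 3·Toxicity  [with Response=5, Toxicity=5]  = -20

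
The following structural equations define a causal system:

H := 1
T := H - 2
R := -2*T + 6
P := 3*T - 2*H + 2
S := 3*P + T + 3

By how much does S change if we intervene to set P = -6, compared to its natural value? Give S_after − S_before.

-9

Intervening sets P = -6 and removes its equation (P := 3*T - 2*H + 2).
T = H - 2  [with H=1]  = -1
S = 3*P + T + 3  [with P=-6, T=-1]  = -16
Without intervention: T = H - 2  [with H=1]  = -1; P = 3*T - 2*H + 2  [with T=-1, H=1]  = -3; S = 3*P + T + 3  [with P=-3, T=-1]  = -7.
Change = -16 − (-7) = -9.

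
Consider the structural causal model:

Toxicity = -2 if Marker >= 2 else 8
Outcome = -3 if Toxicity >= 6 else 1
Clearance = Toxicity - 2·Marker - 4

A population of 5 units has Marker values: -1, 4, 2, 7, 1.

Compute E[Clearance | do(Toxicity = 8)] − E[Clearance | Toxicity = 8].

Every unit gets Toxicity=8 under the intervention. Clearance values become 6, -4, 0, -10, 2; E[Clearance|do(Toxicity=8)] = -1.2.
Observing Toxicity=8 restricts to units where Toxicity's equation naturally yields 8: Marker ∈ {-1, 1}. In that subpopulation Clearance = 6, 2, mean 4.
Difference = -1.2 − 4 = -5.2.

-5.2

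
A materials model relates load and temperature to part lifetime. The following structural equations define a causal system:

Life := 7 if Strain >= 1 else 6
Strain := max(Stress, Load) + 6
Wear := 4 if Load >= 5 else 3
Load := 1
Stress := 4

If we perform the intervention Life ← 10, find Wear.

3

The intervention breaks the incoming arrows to Life: Life := 7 if Strain >= 1 else 6 no longer applies, and Life = 10.
Since Wear is not a descendant of the intervened variable, it is unaffected.
Wear = 4 if Load >= 5 else 3  [with Load=1]  = 3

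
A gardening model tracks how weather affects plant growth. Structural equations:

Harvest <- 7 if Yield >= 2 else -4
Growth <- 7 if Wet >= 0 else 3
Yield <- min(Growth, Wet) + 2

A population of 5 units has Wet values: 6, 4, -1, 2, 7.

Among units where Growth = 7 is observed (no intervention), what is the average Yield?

Observing Growth=7 restricts to units where Growth's equation naturally yields 7: Wet ∈ {6, 4, 2, 7}. In that subpopulation Yield = 8, 6, 4, 9, mean 6.75.

6.75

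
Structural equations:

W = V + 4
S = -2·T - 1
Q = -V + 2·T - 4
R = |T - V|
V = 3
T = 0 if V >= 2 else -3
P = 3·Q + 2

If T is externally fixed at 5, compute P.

Under do(T=5), the mechanism T = 0 if V >= 2 else -3 is discarded; T is fixed at 5.
Q = -V + 2·T - 4  [with V=3, T=5]  = 3
P = 3·Q + 2  [with Q=3]  = 11

11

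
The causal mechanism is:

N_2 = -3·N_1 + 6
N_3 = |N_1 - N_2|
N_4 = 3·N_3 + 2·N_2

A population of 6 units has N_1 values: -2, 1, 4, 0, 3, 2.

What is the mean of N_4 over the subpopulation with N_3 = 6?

21

E[N_4|N_3=6] averages over only the 2 units with N_3=6 (N_1 = 0, 3): N_4 = 30, 12, mean 21.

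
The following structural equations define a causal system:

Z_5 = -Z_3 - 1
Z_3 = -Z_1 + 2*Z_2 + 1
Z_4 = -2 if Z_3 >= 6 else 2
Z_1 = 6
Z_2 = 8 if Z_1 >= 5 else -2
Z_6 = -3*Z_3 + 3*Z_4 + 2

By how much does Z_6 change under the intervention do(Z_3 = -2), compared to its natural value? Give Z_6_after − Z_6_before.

51

The intervention breaks the incoming arrows to Z_3: Z_3 = -Z_1 + 2*Z_2 + 1 no longer applies, and Z_3 = -2.
Z_4 = -2 if Z_3 >= 6 else 2  [with Z_3=-2]  = 2
Z_6 = -3*Z_3 + 3*Z_4 + 2  [with Z_3=-2, Z_4=2]  = 14
Without intervention: Z_2 = 8 if Z_1 >= 5 else -2  [with Z_1=6]  = 8; Z_3 = -Z_1 + 2*Z_2 + 1  [with Z_1=6, Z_2=8]  = 11; Z_4 = -2 if Z_3 >= 6 else 2  [with Z_3=11]  = -2; Z_6 = -3*Z_3 + 3*Z_4 + 2  [with Z_3=11, Z_4=-2]  = -37.
Change = 14 − (-37) = 51.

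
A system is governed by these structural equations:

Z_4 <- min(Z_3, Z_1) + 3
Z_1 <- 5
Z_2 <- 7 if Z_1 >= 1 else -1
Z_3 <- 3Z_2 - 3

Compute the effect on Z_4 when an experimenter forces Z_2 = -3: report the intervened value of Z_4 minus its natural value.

-17

Under do(Z_2=-3), the mechanism Z_2 <- 7 if Z_1 >= 1 else -1 is discarded; Z_2 is fixed at -3.
Z_3 = 3Z_2 - 3  [with Z_2=-3]  = -12
Z_4 = min(Z_3, Z_1) + 3  [with Z_3=-12, Z_1=5]  = -9
Without intervention: Z_2 = 7 if Z_1 >= 1 else -1  [with Z_1=5]  = 7; Z_3 = 3Z_2 - 3  [with Z_2=7]  = 18; Z_4 = min(Z_3, Z_1) + 3  [with Z_3=18, Z_1=5]  = 8.
Change = -9 − 8 = -17.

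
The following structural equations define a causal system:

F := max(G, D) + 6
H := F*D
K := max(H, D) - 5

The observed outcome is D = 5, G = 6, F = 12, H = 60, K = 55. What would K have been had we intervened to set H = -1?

0

Intervening sets H = -1 and removes its equation (H := F*D).
K = max(H, D) - 5  [with H=-1, D=5]  = 0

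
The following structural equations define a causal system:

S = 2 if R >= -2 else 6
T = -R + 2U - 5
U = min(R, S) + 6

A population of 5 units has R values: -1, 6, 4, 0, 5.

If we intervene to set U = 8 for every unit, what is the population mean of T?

Under do(U=8), U's equation is replaced by U=8 for every unit. Per-unit T: 12, 5, 7, 11, 6. Mean = 8.2.

8.2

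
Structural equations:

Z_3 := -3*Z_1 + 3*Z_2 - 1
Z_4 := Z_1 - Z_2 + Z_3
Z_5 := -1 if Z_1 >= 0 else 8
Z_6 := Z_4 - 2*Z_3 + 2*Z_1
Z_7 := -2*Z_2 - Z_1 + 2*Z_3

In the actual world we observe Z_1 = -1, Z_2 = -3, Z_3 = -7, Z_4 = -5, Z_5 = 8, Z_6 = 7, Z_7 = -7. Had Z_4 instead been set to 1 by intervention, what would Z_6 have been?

13

Under do(Z_4=1), the mechanism Z_4 := Z_1 - Z_2 + Z_3 is discarded; Z_4 is fixed at 1.
Z_3 = -3*Z_1 + 3*Z_2 - 1  [with Z_1=-1, Z_2=-3]  = -7
Z_6 = Z_4 - 2*Z_3 + 2*Z_1  [with Z_4=1, Z_3=-7, Z_1=-1]  = 13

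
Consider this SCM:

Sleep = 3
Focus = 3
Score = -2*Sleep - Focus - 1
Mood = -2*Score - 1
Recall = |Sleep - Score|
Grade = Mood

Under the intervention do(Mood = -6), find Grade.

-6

Under do(Mood=-6), the mechanism Mood = -2*Score - 1 is discarded; Mood is fixed at -6.
Grade = Mood  [with Mood=-6]  = -6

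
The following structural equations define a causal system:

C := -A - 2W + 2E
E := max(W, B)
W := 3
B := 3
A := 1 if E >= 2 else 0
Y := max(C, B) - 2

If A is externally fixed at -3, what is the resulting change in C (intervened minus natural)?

Intervening sets A = -3 and removes its equation (A := 1 if E >= 2 else 0).
E = max(W, B)  [with W=3, B=3]  = 3
C = -A - 2W + 2E  [with A=-3, W=3, E=3]  = 3
Without intervention: E = max(W, B)  [with W=3, B=3]  = 3; A = 1 if E >= 2 else 0  [with E=3]  = 1; C = -A - 2W + 2E  [with A=1, W=3, E=3]  = -1.
Change = 3 − (-1) = 4.

4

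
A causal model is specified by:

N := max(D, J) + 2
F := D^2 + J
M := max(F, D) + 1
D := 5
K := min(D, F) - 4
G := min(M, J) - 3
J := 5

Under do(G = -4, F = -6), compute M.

6

Under do(G = -4, F = -6), each intervened variable's structural equation is replaced by its fixed value.
M = max(F, D) + 1  [with F=-6, D=5]  = 6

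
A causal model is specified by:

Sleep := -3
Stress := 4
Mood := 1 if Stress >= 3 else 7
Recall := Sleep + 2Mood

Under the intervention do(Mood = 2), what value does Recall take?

The intervention breaks the incoming arrows to Mood: Mood := 1 if Stress >= 3 else 7 no longer applies, and Mood = 2.
Recall = Sleep + 2Mood  [with Sleep=-3, Mood=2]  = 1

1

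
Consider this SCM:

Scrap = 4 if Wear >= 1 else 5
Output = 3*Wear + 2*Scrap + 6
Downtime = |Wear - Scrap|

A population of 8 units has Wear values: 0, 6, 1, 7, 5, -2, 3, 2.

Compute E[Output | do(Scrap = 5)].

24.25

Under do(Scrap=5), Scrap's equation is replaced by Scrap=5 for every unit. Per-unit Output: 16, 34, 19, 37, 31, 10, 25, 22. Mean = 24.25.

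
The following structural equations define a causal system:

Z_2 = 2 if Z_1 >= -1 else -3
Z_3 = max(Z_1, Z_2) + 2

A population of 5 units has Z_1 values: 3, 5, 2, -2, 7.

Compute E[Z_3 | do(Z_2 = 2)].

5.8

Every unit gets Z_2=2 under the intervention. Z_3 values become 5, 7, 4, 4, 9; E[Z_3|do(Z_2=2)] = 5.8.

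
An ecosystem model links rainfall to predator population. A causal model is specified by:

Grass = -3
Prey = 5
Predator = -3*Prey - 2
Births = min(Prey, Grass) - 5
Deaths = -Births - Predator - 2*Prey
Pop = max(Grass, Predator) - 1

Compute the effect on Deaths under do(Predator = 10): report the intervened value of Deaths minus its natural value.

do(Predator=10) replaces the equation Predator = -3*Prey - 2 with the constant Predator = 10.
Births = min(Prey, Grass) - 5  [with Prey=5, Grass=-3]  = -8
Deaths = -Births - Predator - 2*Prey  [with Births=-8, Predator=10, Prey=5]  = -12
Without intervention: Predator = -3*Prey - 2  [with Prey=5]  = -17; Births = min(Prey, Grass) - 5  [with Prey=5, Grass=-3]  = -8; Deaths = -Births - Predator - 2*Prey  [with Births=-8, Predator=-17, Prey=5]  = 15.
Change = -12 − 15 = -27.

-27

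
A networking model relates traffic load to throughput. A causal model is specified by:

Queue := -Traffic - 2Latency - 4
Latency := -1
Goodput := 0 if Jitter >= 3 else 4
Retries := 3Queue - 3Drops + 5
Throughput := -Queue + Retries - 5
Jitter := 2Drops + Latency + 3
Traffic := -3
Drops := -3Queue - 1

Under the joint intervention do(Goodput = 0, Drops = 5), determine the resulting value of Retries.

Setting Goodput = 0, Drops = 5 by intervention discards those variables' equations.
Queue = -Traffic - 2Latency - 4  [with Traffic=-3, Latency=-1]  = 1
Retries = 3Queue - 3Drops + 5  [with Queue=1, Drops=5]  = -7

-7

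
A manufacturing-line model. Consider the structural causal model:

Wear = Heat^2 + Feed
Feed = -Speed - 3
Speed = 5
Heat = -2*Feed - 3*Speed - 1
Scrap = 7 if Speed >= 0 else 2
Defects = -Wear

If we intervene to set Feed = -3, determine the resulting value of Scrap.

Under do(Feed=-3), the mechanism Feed = -Speed - 3 is discarded; Feed is fixed at -3.
No directed path runs from Feed to Scrap, so Scrap keeps its natural value.
Scrap = 7 if Speed >= 0 else 2  [with Speed=5]  = 7

7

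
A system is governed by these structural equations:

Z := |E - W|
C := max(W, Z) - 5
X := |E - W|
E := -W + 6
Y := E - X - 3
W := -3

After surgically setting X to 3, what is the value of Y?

The intervention breaks the incoming arrows to X: X := |E - W| no longer applies, and X = 3.
E = -W + 6  [with W=-3]  = 9
Y = E - X - 3  [with E=9, X=3]  = 3

3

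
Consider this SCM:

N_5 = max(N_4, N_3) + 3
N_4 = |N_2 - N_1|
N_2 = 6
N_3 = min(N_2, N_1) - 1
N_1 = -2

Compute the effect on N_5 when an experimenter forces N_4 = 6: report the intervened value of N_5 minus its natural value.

-2

Intervening sets N_4 = 6 and removes its equation (N_4 = |N_2 - N_1|).
N_3 = min(N_2, N_1) - 1  [with N_2=6, N_1=-2]  = -3
N_5 = max(N_4, N_3) + 3  [with N_4=6, N_3=-3]  = 9
Without intervention: N_3 = min(N_2, N_1) - 1  [with N_2=6, N_1=-2]  = -3; N_4 = |N_2 - N_1|  [with N_2=6, N_1=-2]  = 8; N_5 = max(N_4, N_3) + 3  [with N_4=8, N_3=-3]  = 11.
Change = 9 − 11 = -2.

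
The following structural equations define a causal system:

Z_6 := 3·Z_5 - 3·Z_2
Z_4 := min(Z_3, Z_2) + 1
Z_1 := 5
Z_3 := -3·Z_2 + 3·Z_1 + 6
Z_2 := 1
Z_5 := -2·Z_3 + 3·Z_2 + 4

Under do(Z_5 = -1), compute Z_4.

The intervention breaks the incoming arrows to Z_5: Z_5 := -2·Z_3 + 3·Z_2 + 4 no longer applies, and Z_5 = -1.
Since Z_4 is not a descendant of the intervened variable, it is unaffected.
Z_3 = -3·Z_2 + 3·Z_1 + 6  [with Z_2=1, Z_1=5]  = 18
Z_4 = min(Z_3, Z_2) + 1  [with Z_3=18, Z_2=1]  = 2

2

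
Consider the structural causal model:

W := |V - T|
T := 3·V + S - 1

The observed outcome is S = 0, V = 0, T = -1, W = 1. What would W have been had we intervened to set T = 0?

The intervention breaks the incoming arrows to T: T := 3·V + S - 1 no longer applies, and T = 0.
W = |V - T|  [with V=0, T=0]  = 0

0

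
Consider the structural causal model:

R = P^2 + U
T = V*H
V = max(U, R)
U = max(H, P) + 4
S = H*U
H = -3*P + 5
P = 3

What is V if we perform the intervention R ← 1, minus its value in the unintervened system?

The intervention breaks the incoming arrows to R: R = P^2 + U no longer applies, and R = 1.
H = -3*P + 5  [with P=3]  = -4
U = max(H, P) + 4  [with H=-4, P=3]  = 7
V = max(U, R)  [with U=7, R=1]  = 7
Without intervention: H = -3*P + 5  [with P=3]  = -4; U = max(H, P) + 4  [with H=-4, P=3]  = 7; R = P^2 + U  [with P=3, U=7]  = 16; V = max(U, R)  [with U=7, R=16]  = 16.
Change = 7 − 16 = -9.

-9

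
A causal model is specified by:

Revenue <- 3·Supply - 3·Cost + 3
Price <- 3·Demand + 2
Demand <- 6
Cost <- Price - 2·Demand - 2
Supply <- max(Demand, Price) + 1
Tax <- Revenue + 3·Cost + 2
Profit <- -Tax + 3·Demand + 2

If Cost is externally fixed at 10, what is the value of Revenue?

Intervening sets Cost = 10 and removes its equation (Cost <- Price - 2·Demand - 2).
Price = 3·Demand + 2  [with Demand=6]  = 20
Supply = max(Demand, Price) + 1  [with Demand=6, Price=20]  = 21
Revenue = 3·Supply - 3·Cost + 3  [with Supply=21, Cost=10]  = 36

36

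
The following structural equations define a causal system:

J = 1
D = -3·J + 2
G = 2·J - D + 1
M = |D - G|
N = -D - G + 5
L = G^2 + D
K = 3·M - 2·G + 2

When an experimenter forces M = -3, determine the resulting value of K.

The intervention breaks the incoming arrows to M: M = |D - G| no longer applies, and M = -3.
D = -3·J + 2  [with J=1]  = -1
G = 2·J - D + 1  [with J=1, D=-1]  = 4
K = 3·M - 2·G + 2  [with M=-3, G=4]  = -15

-15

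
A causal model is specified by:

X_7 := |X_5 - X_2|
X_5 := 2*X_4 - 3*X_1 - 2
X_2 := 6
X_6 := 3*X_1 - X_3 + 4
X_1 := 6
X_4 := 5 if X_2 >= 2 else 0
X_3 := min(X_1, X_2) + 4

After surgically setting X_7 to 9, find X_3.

Intervening sets X_7 = 9 and removes its equation (X_7 := |X_5 - X_2|).
X_3 is not downstream of the intervention, so its value is determined by the original equations.
X_3 = min(X_1, X_2) + 4  [with X_1=6, X_2=6]  = 10

10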